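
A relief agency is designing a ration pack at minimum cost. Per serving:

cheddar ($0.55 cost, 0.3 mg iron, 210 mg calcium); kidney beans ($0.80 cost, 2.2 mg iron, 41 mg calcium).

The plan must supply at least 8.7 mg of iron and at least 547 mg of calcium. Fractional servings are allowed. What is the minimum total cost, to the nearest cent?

$3.99

Two binding constraints pin down two serving amounts, so the optimal mix uses at most two foods. The candidates are each food alone (scaled to the tighter of iron/calcium) and each pair with both constraints tight.
cheddar only: max(8.7/0.3, 547/210) = 29 servings → $15.95.
kidney beans only: max(8.7/2.2, 547/41) = 13.34 servings → $10.67.
cheddar + kidney beans with both tight: 1.883 servings and 3.698 servings → $3.99.
The minimum over all feasible corners is $3.99.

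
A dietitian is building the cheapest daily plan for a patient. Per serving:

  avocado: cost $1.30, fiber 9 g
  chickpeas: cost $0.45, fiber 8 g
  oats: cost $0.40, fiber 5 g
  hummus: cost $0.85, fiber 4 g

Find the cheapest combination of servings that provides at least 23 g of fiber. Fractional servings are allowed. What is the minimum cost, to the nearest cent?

Cost per g of fiber: chickpeas $0.0563, oats $0.0800, avocado $0.1444, hummus $0.2125.
With no serving limits, use only chickpeas: 23 g / 8 g = 2.875 servings × $0.45 = $1.29.

$1.29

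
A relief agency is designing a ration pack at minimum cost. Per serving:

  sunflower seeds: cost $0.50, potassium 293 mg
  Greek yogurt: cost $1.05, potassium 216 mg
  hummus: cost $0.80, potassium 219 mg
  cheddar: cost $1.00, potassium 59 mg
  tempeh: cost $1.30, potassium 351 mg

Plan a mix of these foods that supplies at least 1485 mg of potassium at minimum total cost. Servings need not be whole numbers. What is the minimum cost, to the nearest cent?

Cost per mg of potassium: sunflower seeds $0.0017, hummus $0.0037, tempeh $0.0037, Greek yogurt $0.0049, cheddar $0.0169.
With no serving limits, use only sunflower seeds: 1485 mg / 293 mg = 5.068 servings × $0.50 = $2.53.

$2.53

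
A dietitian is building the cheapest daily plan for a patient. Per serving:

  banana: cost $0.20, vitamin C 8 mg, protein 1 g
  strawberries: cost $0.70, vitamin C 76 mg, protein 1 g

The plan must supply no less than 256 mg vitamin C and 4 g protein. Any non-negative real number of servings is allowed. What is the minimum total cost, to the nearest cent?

At the optimum either one food covers both requirements or two foods hit both targets exactly; no other combination can be cheaper.
banana only: max(256/8, 4/1) = 32 servings → $6.40.
strawberries only: max(256/76, 4/1) = 4 servings → $2.80.
banana + strawberries with both tight: 0.7059 servings and 3.294 servings → $2.45.
So the least-cost plan costs $2.45.

$2.45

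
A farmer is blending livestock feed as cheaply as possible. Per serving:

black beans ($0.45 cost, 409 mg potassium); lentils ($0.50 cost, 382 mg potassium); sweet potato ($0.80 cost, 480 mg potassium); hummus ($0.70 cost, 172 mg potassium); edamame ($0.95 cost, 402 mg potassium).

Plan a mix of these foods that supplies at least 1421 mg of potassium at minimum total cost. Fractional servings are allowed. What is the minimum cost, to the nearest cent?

Cost per mg of potassium: black beans $0.0011, lentils $0.0013, sweet potato $0.0017, edamame $0.0024, hummus $0.0041.
With no serving limits, use only black beans: 1421 mg / 409 mg = 3.474 servings × $0.45 = $1.56.

$1.56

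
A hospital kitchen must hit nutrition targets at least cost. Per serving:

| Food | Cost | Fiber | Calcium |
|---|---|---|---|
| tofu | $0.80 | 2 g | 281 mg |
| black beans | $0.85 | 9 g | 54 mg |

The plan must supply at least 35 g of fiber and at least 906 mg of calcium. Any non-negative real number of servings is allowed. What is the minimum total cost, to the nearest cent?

Two binding constraints pin down two serving amounts, so the optimal mix uses at most two foods. The candidates are each food alone (scaled to the tighter of fiber/calcium) and each pair with both constraints tight.
tofu only: max(35/2, 906/281) = 17.5 servings → $14.00.
black beans only: max(35/9, 906/54) = 16.78 servings → $14.26.
tofu + black beans with both tight: 2.587 servings and 3.314 servings → $4.89.
Cheapest feasible corner: $4.89.

$4.89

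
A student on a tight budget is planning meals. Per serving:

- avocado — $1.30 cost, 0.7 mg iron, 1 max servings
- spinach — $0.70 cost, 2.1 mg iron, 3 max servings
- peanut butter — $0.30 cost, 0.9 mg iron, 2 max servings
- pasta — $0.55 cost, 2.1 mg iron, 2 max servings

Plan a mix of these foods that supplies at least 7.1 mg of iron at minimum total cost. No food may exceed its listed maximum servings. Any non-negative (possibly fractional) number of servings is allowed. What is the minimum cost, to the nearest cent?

$2.07

Cost per mg of iron: pasta $0.2619, spinach $0.3333, peanut butter $0.3333, avocado $1.8571.
Take 2 servings of pasta: +4.2 mg iron for $1.10 (total $1.10, still need 2.9 mg).
Take 1.381 servings of spinach: +2.9 mg iron for $0.97 (total $2.07, still need 0.0 mg).
Greedy by cheapest-per-mg is optimal for a single linear constraint, so the minimum cost is $2.07.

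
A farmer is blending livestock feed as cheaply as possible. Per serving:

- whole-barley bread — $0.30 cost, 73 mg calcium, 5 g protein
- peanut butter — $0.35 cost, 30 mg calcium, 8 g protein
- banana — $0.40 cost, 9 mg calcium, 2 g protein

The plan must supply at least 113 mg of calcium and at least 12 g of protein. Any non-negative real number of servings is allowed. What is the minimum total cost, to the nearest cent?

whole-barley bread only: max(113/73, 12/5) = 2.4 servings → $0.72.
peanut butter only: max(113/30, 12/8) = 3.767 servings → $1.32.
banana only: max(113/9, 12/2) = 12.56 servings → $5.02.
whole-barley bread + peanut butter with both tight: 1.253 servings and 0.7166 servings → $0.63.
whole-barley bread + banana with both tight: 1.168 servings and 3.079 servings → $1.58.
peanut butter + banana with both targets exact would need a negative amount; discard.
So the least-cost plan costs $0.63.

$0.63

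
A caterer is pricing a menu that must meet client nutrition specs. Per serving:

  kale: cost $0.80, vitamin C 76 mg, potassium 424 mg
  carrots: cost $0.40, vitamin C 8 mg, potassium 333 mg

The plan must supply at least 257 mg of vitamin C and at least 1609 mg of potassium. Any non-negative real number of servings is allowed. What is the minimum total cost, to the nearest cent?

The cheapest plan sits at a corner of the feasible region — with two constraints it uses at most two foods.
kale only: max(257/76, 1609/424) = 3.795 servings → $3.04.
carrots only: max(257/8, 1609/333) = 32.12 servings → $12.85.
kale + carrots with both tight: 3.318 servings and 0.6076 servings → $2.90.
The minimum over all feasible corners is $2.90.

$2.90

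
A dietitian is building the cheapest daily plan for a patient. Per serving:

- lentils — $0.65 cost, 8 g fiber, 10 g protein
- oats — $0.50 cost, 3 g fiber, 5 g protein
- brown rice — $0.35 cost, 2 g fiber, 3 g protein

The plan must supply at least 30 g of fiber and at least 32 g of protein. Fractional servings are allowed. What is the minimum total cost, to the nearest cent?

$2.44

For a min-cost LP with two ≥-constraints, a basic feasible solution has at most two positive variables.
lentils only: max(30/8, 32/10) = 3.75 servings → $2.44.
oats only: max(30/3, 32/5) = 10 servings → $5.00.
brown rice only: max(30/2, 32/3) = 15 servings → $5.25.
lentils + oats: the both-tight solution has a negative serving — not a feasible corner.
lentils + brown rice: intersection lies outside the first quadrant.
oats + brown rice: intersection lies outside the first quadrant.
So the least-cost plan costs $2.44.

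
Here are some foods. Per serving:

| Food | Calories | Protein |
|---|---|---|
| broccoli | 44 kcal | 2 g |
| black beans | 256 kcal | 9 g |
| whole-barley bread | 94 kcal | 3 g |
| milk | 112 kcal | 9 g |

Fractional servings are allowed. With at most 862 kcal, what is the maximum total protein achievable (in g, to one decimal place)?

Protein per kcal: milk 0.08036, broccoli 0.04545, black beans 0.03516, whole-barley bread 0.03191.
With no serving limits, spend the whole calories allowance on milk: 862 kcal / 112 kcal × 9 g = 69.3 g.

69.3 g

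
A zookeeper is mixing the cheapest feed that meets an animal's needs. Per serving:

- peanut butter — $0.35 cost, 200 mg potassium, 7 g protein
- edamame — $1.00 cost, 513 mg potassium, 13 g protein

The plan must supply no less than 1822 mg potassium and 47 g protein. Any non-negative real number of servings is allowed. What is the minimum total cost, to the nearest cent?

$3.19

Check every corner: each single food scaled to meet both minima, and each pair solved so both constraints bind.
peanut butter only: max(1822/200, 47/7) = 9.11 servings → $3.19.
edamame only: max(1822/513, 47/13) = 3.615 servings → $3.62.
peanut butter + edamame with both tight: 0.4289 servings and 3.384 servings → $3.53.
The minimum over all feasible corners is $3.19.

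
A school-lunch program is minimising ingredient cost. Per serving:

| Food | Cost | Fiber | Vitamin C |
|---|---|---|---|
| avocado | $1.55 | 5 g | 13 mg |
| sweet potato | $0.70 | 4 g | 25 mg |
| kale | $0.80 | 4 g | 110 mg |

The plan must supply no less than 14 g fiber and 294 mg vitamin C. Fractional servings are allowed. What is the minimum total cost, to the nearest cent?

At the optimum either one food covers both requirements or two foods hit both targets exactly; no other combination can be cheaper.
avocado only: max(14/5, 294/13) = 22.62 servings → $35.05.
sweet potato only: max(14/4, 294/25) = 11.76 servings → $8.23.
kale only: max(14/4, 294/110) = 3.5 servings → $2.80.
avocado + sweet potato with both targets exact would need a negative amount; discard.
avocado + kale with both tight: 0.7309 servings and 2.586 servings → $3.20.
sweet potato + kale with both tight: 1.071 servings and 2.429 servings → $2.69.
The minimum over all feasible corners is $2.69.

$2.69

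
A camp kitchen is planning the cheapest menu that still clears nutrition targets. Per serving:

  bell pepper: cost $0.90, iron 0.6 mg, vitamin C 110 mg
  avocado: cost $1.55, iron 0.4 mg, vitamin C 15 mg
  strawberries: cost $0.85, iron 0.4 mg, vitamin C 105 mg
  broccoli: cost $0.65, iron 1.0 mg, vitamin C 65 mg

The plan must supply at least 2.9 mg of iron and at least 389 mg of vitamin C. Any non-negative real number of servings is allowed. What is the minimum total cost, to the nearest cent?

With two linear requirements the optimum uses one or two foods; enumerate the corners.
bell pepper only: max(2.9/0.6, 389/110) = 4.833 servings → $4.35.
avocado only: max(2.9/0.4, 389/15) = 25.93 servings → $40.20.
strawberries only: max(2.9/0.4, 389/105) = 7.25 servings → $6.16.
broccoli only: max(2.9/1.0, 389/65) = 5.985 servings → $3.89.
bell pepper + avocado with both tight: 3.203 servings and 2.446 servings → $6.67.
bell pepper + strawberries with both targets exact would need a negative amount; discard.
bell pepper + broccoli with both tight: 2.824 servings and 1.206 servings → $3.33.
avocado + strawberries with both tight: 4.136 servings and 3.114 servings → $9.06.
avocado + broccoli: intersection lies outside the first quadrant.
strawberries + broccoli with both tight: 2.538 servings and 1.885 servings → $3.38.
Cheapest feasible corner: $3.33.

$3.33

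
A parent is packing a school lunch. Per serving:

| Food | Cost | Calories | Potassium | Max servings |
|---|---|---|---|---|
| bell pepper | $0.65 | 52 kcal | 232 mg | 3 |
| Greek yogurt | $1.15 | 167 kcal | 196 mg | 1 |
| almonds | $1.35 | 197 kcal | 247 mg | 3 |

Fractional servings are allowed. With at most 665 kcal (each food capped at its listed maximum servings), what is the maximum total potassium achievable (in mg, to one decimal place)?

Potassium per kcal: bell pepper 4.462, almonds 1.254, Greek yogurt 1.174.
Take 3 servings of bell pepper: uses 156 kcal, +696.0 mg potassium (running total 696.0 mg).
Take 2.584 servings of almonds: uses 509 kcal, +638.2 mg potassium (running total 1334.2 mg).
Greedy by best ratio exhausts the calories allowance optimally: 1334.2 mg.

1334.2 mg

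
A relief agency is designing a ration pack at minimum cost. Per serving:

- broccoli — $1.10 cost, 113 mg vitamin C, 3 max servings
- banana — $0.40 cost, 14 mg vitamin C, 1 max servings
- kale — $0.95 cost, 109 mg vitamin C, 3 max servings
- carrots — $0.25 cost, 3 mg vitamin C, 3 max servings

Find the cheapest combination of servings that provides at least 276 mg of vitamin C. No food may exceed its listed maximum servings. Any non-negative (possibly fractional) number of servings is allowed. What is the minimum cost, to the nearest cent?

$2.41

Cost per mg of vitamin C: kale $0.0087, broccoli $0.0097, banana $0.0286, carrots $0.0833.
Take 2.532 servings of kale: +276.0 mg vitamin C for $2.41 (total $2.41, still need 0.0 mg).
Greedy by cheapest-per-mg is optimal for a single linear constraint, so the minimum cost is $2.41.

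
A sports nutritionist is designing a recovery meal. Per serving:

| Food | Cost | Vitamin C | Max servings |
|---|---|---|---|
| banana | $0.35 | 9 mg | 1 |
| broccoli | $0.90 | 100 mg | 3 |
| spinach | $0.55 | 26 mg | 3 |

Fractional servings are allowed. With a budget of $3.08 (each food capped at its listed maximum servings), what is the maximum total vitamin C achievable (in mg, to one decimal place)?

318.0 mg

Vitamin C per dollar: broccoli 111.1, spinach 47.27, banana 25.71.
Take 3 servings of broccoli: spends $2.70, +300.0 mg vitamin C (running total 300.0 mg).
Take 0.6909 servings of spinach: spends $0.38, +18.0 mg vitamin C (running total 318.0 mg).
Greedy by best ratio exhausts the cost allowance optimally: 318.0 mg.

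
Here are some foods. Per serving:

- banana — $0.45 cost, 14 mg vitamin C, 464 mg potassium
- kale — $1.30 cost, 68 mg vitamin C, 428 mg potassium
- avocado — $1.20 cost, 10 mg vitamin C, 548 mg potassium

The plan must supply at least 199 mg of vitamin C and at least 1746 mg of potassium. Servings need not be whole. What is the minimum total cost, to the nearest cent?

$4.04

banana only: max(199/14, 1746/464) = 14.21 servings → $6.40.
kale only: max(199/68, 1746/428) = 4.079 servings → $5.30.
avocado only: max(199/10, 1746/548) = 19.9 servings → $23.88.
banana + kale with both tight: 1.313 servings and 2.656 servings → $4.04.
banana + avocado: intersection lies outside the first quadrant.
kale + avocado with both tight: 2.777 servings and 1.017 servings → $4.83.
Cheapest feasible corner: $4.04.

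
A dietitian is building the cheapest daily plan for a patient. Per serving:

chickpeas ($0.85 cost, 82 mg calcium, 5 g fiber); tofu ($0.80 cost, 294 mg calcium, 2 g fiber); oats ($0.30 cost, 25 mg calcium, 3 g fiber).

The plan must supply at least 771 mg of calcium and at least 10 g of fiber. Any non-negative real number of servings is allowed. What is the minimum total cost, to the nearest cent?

$2.49

Two binding constraints pin down two serving amounts, so the optimal mix uses at most two foods. The candidates are each food alone (scaled to the tighter of calcium/fiber) and each pair with both constraints tight.
chickpeas only: max(771/82, 10/5) = 9.402 servings → $7.99.
tofu only: max(771/294, 10/2) = 5 servings → $4.00.
oats only: max(771/25, 10/3) = 30.84 servings → $9.25.
chickpeas + tofu with both tight: 1.07 servings and 2.324 servings → $2.77.
chickpeas + oats: the both-tight solution has a negative serving — not a feasible corner.
tofu + oats with both tight: 2.48 servings and 1.68 servings → $2.49.
So the least-cost plan costs $2.49.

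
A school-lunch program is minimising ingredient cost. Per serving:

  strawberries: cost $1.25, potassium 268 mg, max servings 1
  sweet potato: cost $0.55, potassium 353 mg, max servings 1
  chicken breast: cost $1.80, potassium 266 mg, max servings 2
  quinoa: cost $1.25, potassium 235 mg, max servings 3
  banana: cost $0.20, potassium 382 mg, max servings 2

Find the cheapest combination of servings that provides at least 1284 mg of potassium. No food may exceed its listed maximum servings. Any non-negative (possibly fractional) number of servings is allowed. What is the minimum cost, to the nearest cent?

$1.73

Cost per mg of potassium: banana $0.0005, sweet potato $0.0016, strawberries $0.0047, quinoa $0.0053, chicken breast $0.0068.
Take 2 servings of banana: +764.0 mg potassium for $0.40 (total $0.40, still need 520.0 mg).
Take 1 serving of sweet potato: +353.0 mg potassium for $0.55 (total $0.95, still need 167.0 mg).
Take 0.6231 servings of strawberries: +167.0 mg potassium for $0.78 (total $1.73, still need 0.0 mg).
Filling from the cheapest source first is optimal under one linear minimum: $1.73.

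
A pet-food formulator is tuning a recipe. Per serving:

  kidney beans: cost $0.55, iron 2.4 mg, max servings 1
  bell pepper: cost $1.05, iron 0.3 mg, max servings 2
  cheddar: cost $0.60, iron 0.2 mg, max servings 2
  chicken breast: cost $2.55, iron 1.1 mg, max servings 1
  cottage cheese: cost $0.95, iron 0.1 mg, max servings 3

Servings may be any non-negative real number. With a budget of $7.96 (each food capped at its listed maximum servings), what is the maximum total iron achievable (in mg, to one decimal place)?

4.7 mg

Iron per dollar: kidney beans 4.364, chicken breast 0.4314, cheddar 0.3333, bell pepper 0.2857, cottage cheese 0.1053.
Take 1 serving of kidney beans: spends $0.55, +2.4 mg iron (running total 2.4 mg).
Take 1 serving of chicken breast: spends $2.55, +1.1 mg iron (running total 3.5 mg).
Take 2 servings of cheddar: spends $1.20, +0.4 mg iron (running total 3.9 mg).
Take 2 servings of bell pepper: spends $2.10, +0.6 mg iron (running total 4.5 mg).
Take 1.642 servings of cottage cheese: spends $1.56, +0.2 mg iron (running total 4.7 mg).
Filling greedily by iron-per-dollar is optimal for one linear limit, giving 4.7 mg.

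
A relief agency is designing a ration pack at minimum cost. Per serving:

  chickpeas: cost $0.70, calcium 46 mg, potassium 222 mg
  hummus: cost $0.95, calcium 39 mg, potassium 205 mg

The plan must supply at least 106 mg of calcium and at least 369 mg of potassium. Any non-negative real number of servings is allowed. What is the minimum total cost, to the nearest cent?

The cheapest plan sits at a corner of the feasible region — with two constraints it uses at most two foods.
chickpeas only: max(106/46, 369/222) = 2.304 servings → $1.61.
hummus only: max(106/39, 369/205) = 2.718 servings → $2.58.
chickpeas + hummus: the both-tight solution has a negative serving — not a feasible corner.
Cheapest feasible corner: $1.61.

$1.61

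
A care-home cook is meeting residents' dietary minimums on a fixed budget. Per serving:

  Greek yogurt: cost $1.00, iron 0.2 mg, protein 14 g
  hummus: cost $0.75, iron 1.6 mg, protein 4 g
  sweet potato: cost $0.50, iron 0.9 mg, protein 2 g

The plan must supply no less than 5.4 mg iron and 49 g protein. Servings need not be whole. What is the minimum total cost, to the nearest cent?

$4.91

This is a tiny linear program; its minimum lies at a vertex of the feasible set. List the vertices and price them.
Greek yogurt only: max(5.4/0.2, 49/14) = 27 servings → $27.00.
hummus only: max(5.4/1.6, 49/4) = 12.25 servings → $9.19.
sweet potato only: max(5.4/0.9, 49/2) = 24.5 servings → $12.25.
Greek yogurt + hummus with both tight: 2.63 servings and 3.046 servings → $4.91.
Greek yogurt + sweet potato with both tight: 2.73 servings and 5.393 servings → $5.43.
hummus + sweet potato: the both-tight solution has a negative serving — not a feasible corner.
Cheapest feasible corner: $4.91.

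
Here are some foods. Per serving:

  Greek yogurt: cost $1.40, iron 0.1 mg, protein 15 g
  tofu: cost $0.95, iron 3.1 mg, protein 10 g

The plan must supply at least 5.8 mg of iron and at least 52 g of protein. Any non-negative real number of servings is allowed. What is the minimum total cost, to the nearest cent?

$4.88

A basic optimal solution has at most two foods positive. Try each food alone and each pair with both targets met exactly.
Greek yogurt only: max(5.8/0.1, 52/15) = 58 servings → $81.20.
tofu only: max(5.8/3.1, 52/10) = 5.2 servings → $4.94.
Greek yogurt + tofu with both tight: 2.268 servings and 1.798 servings → $4.88.
Cheapest feasible corner: $4.88.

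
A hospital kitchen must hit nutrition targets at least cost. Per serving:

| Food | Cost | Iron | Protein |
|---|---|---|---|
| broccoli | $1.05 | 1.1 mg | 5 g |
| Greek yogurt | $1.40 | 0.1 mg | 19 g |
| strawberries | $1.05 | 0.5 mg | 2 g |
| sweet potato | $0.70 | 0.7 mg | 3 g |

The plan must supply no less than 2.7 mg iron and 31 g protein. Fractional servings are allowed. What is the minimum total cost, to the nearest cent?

$3.89

For a min-cost LP with two ≥-constraints, a basic feasible solution has at most two positive variables.
broccoli only: max(2.7/1.1, 31/5) = 6.2 servings → $6.51.
Greek yogurt only: max(2.7/0.1, 31/19) = 27 servings → $37.80.
strawberries only: max(2.7/0.5, 31/2) = 15.5 servings → $16.27.
sweet potato only: max(2.7/0.7, 31/3) = 10.33 servings → $7.23.
broccoli + Greek yogurt with both tight: 2.363 servings and 1.01 servings → $3.89.
broccoli + strawberries: the both-tight solution has a negative serving — not a feasible corner.
broccoli + sweet potato with both targets exact would need a negative amount; discard.
Greek yogurt + strawberries with both tight: 1.086 servings and 5.183 servings → $6.96.
Greek yogurt + sweet potato with both tight: 1.046 servings and 3.708 servings → $4.06.
strawberries + sweet potato: intersection lies outside the first quadrant.
So the least-cost plan costs $3.89.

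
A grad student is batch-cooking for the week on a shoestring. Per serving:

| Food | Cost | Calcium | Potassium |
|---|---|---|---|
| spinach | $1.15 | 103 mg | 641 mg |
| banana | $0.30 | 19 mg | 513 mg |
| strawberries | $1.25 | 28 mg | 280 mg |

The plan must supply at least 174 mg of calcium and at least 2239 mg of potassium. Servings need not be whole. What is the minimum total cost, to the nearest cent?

Check every corner: each single food scaled to meet both minima, and each pair solved so both constraints bind.
spinach only: max(174/103, 2239/641) = 3.493 servings → $4.02.
banana only: max(174/19, 2239/513) = 9.158 servings → $2.75.
strawberries only: max(174/28, 2239/280) = 7.996 servings → $10.00.
spinach + banana with both tight: 1.149 servings and 2.929 servings → $2.20.
spinach + strawberries: intersection lies outside the first quadrant.
banana + strawberries with both tight: 1.545 servings and 5.166 servings → $6.92.
The minimum over all feasible corners is $2.20.

$2.20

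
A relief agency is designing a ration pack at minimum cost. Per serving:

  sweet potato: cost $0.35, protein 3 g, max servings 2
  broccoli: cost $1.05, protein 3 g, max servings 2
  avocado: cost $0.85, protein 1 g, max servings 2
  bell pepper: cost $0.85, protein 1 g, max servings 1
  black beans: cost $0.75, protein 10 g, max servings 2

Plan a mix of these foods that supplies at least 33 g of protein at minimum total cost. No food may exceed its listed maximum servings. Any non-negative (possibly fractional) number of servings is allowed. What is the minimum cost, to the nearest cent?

Cost per g of protein: black beans $0.0750, sweet potato $0.1167, broccoli $0.3500, avocado $0.8500, bell pepper $0.8500.
Take 2 servings of black beans: +20.0 g protein for $1.50 (total $1.50, still need 13.0 g).
Take 2 servings of sweet potato: +6.0 g protein for $0.70 (total $2.20, still need 7.0 g).
Take 2 servings of broccoli: +6.0 g protein for $2.10 (total $4.30, still need 1.0 g).
Take 1 serving of avocado: +1.0 g protein for $0.85 (total $5.15, still need 0.0 g).
Greedy by cheapest-per-g is optimal for a single linear constraint, so the minimum cost is $5.15.

$5.15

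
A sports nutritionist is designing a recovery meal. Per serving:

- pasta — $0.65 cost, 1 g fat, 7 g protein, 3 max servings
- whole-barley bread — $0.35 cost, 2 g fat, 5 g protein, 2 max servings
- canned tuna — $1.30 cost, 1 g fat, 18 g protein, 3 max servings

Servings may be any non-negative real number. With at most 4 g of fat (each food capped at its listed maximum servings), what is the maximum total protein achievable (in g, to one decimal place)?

Protein per g fat: canned tuna 18, pasta 7, whole-barley bread 2.5.
Take 3 servings of canned tuna: uses 3 g fat, +54.0 g protein (running total 54.0 g).
Take 1 serving of pasta: uses 1 g fat, +7.0 g protein (running total 61.0 g).
Filling greedily by protein-per-g fat is optimal for one linear limit, giving 61.0 g.

61.0 g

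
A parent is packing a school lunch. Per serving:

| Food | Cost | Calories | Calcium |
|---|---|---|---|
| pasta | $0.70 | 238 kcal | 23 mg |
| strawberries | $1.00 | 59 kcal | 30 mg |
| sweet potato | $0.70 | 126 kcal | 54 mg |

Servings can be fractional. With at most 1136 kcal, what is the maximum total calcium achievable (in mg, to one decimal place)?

577.6 mg

Calcium per kcal: strawberries 0.5085, sweet potato 0.4286, pasta 0.09664.
With no serving limits, spend the whole calories allowance on strawberries: 1136 kcal / 59 kcal × 30 mg = 577.6 mg.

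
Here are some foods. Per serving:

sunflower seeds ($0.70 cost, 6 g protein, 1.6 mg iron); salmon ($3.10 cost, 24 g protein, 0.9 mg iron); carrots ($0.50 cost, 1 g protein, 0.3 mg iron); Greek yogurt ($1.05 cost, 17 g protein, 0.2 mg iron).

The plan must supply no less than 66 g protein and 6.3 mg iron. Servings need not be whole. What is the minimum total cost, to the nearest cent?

$5.27

Compare the cost at each extreme point of the feasible region.
sunflower seeds only: max(66/6, 6.3/1.6) = 11 servings → $7.70.
salmon only: max(66/24, 6.3/0.9) = 7 servings → $21.70.
carrots only: max(66/1, 6.3/0.3) = 66 servings → $33.00.
Greek yogurt only: max(66/17, 6.3/0.2) = 31.5 servings → $33.08.
sunflower seeds + salmon with both tight: 2.782 servings and 2.055 servings → $8.32.
sunflower seeds + carrots with both targets exact would need a negative amount; discard.
sunflower seeds + Greek yogurt with both tight: 3.612 servings and 2.608 servings → $5.27.
salmon + carrots with both tight: 2.143 servings and 14.57 servings → $13.93.
salmon + Greek yogurt: intersection lies outside the first quadrant.
carrots + Greek yogurt with both tight: 19.16 servings and 2.755 servings → $12.47.
The minimum over all feasible corners is $5.27.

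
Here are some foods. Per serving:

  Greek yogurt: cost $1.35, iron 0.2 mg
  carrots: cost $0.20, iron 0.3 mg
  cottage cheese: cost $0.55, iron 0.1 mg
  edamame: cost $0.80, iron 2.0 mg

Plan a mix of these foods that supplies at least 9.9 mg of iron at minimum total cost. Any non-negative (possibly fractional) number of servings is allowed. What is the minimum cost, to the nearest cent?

$3.96

Cost per mg of iron: edamame $0.4000, carrots $0.6667, cottage cheese $5.5000, Greek yogurt $6.7500.
With no serving limits, use only edamame: 9.9 mg / 2.0 mg = 4.95 servings × $0.80 = $3.96.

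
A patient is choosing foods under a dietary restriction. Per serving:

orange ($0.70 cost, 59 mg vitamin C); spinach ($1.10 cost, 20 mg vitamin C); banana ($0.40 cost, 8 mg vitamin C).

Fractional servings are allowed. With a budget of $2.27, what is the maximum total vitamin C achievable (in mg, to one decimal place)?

191.3 mg

Vitamin C per dollar: orange 84.29, banana 20, spinach 18.18.
With no serving limits, spend the whole cost allowance on orange: $2.27 / $0.70 × 59 mg = 191.3 mg.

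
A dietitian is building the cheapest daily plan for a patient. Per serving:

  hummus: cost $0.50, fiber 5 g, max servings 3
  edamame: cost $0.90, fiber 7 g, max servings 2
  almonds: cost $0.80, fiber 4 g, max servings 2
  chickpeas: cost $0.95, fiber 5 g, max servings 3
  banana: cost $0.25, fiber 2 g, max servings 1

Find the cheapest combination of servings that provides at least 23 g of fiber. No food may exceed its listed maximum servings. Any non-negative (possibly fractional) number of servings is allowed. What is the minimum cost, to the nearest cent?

Cost per g of fiber: hummus $0.1000, banana $0.1250, edamame $0.1286, chickpeas $0.1900, almonds $0.2000.
Take 3 servings of hummus: +15.0 g fiber for $1.50 (total $1.50, still need 8.0 g).
Take 1 serving of banana: +2.0 g fiber for $0.25 (total $1.75, still need 6.0 g).
Take 0.8571 servings of edamame: +6.0 g fiber for $0.77 (total $2.52, still need 0.0 g).
Greedy by cheapest-per-g is optimal for a single linear constraint, so the minimum cost is $2.52.

$2.52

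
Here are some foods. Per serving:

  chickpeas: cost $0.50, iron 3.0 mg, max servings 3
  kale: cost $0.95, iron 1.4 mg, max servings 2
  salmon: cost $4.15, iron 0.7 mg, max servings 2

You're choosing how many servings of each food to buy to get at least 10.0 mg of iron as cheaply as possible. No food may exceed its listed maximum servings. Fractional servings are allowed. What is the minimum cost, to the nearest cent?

$2.18

Cost per mg of iron: chickpeas $0.1667, kale $0.6786, salmon $5.9286.
Take 3 servings of chickpeas: +9.0 mg iron for $1.50 (total $1.50, still need 1.0 mg).
Take 0.7143 servings of kale: +1.0 mg iron for $0.68 (total $2.18, still need 0.0 mg).
Filling from the cheapest source first is optimal under one linear minimum: $2.18.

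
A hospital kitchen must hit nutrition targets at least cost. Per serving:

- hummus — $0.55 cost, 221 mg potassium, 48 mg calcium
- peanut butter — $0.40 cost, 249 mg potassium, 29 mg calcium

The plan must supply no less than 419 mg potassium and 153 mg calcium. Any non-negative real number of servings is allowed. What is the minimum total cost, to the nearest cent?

$1.75

Check every corner: each single food scaled to meet both minima, and each pair solved so both constraints bind.
hummus only: max(419/221, 153/48) = 3.188 servings → $1.75.
peanut butter only: max(419/249, 153/29) = 5.276 servings → $2.11.
hummus + peanut butter: intersection lies outside the first quadrant.
The minimum over all feasible corners is $1.75.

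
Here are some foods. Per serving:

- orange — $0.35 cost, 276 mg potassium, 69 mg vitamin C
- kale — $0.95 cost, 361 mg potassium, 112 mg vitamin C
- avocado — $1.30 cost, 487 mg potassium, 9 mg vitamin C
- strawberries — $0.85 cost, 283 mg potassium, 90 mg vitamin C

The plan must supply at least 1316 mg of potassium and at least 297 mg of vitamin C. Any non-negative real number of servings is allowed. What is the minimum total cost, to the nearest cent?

This is a tiny linear program; its minimum lies at a vertex of the feasible set. List the vertices and price them.
orange only: max(1316/276, 297/69) = 4.768 servings → $1.67.
kale only: max(1316/361, 297/112) = 3.645 servings → $3.46.
avocado only: max(1316/487, 297/9) = 33 servings → $42.90.
strawberries only: max(1316/283, 297/90) = 4.65 servings → $3.95.
orange + kale: the both-tight solution has a negative serving — not a feasible corner.
orange + avocado with both tight: 4.267 servings and 0.2838 servings → $1.86.
orange + strawberries: intersection lies outside the first quadrant.
kale + avocado with both tight: 2.589 servings and 0.7832 servings → $3.48.
kale + strawberries: intersection lies outside the first quadrant.
avocado + strawberries with both tight: 0.833 servings and 3.217 servings → $3.82.
The minimum over all feasible corners is $1.67.

$1.67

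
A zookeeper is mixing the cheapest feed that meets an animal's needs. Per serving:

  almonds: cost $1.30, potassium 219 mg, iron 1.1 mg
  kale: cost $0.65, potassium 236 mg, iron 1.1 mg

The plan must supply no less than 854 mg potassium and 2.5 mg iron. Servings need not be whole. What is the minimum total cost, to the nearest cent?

almonds only: max(854/219, 2.5/1.1) = 3.9 servings → $5.07.
kale only: max(854/236, 2.5/1.1) = 3.619 servings → $2.35.
almonds + kale with both targets exact would need a negative amount; discard.
The minimum over all feasible corners is $2.35.

$2.35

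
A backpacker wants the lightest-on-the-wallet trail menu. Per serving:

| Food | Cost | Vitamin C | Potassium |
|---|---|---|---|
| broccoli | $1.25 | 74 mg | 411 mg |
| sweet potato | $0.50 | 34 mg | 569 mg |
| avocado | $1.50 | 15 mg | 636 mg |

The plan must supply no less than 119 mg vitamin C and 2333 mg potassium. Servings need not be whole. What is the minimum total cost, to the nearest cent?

$2.05

The cheapest plan sits at a corner of the feasible region — with two constraints it uses at most two foods.
broccoli only: max(119/74, 2333/411) = 5.676 servings → $7.10.
sweet potato only: max(119/34, 2333/569) = 4.1 servings → $2.05.
avocado only: max(119/15, 2333/636) = 7.933 servings → $11.90.
broccoli + sweet potato: the both-tight solution has a negative serving — not a feasible corner.
broccoli + avocado with both tight: 0.9949 servings and 3.025 servings → $5.78.
sweet potato + avocado with both tight: 3.109 servings and 0.8871 servings → $2.88.
The minimum over all feasible corners is $2.05.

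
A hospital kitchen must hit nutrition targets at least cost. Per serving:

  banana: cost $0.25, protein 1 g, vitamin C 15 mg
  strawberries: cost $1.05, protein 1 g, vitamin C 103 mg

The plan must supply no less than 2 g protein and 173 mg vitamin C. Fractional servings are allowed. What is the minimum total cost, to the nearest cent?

$1.80

Minimising a linear cost over {protein ≥ 2, vitamin C ≥ 173, servings ≥ 0} — the optimum is at a vertex, using one or two foods.
banana only: max(2/1, 173/15) = 11.53 servings → $2.88.
strawberries only: max(2/1, 173/103) = 2 servings → $2.10.
banana + strawberries with both tight: 0.375 servings and 1.625 servings → $1.80.
The minimum over all feasible corners is $1.80.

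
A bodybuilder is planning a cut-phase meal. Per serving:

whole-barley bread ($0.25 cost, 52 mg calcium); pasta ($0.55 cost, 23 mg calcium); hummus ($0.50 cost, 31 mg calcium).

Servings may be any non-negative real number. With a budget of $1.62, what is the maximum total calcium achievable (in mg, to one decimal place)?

Calcium per dollar: whole-barley bread 208, hummus 62, pasta 41.82.
With no serving limits, spend the whole cost allowance on whole-barley bread: $1.62 / $0.25 × 52 mg = 337.0 mg.

337.0 mg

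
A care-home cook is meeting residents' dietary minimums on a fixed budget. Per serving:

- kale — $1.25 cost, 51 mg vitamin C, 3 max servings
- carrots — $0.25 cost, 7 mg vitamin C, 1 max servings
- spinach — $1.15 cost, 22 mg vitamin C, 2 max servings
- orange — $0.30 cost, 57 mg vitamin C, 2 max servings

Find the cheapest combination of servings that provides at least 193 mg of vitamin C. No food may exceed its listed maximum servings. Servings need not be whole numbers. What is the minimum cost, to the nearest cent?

Cost per mg of vitamin C: orange $0.0053, kale $0.0245, carrots $0.0357, spinach $0.0523.
Take 2 servings of orange: +114.0 mg vitamin C for $0.60 (total $0.60, still need 79.0 mg).
Take 1.549 servings of kale: +79.0 mg vitamin C for $1.94 (total $2.54, still need 0.0 mg).
Filling from the cheapest source first is optimal under one linear minimum: $2.54.

$2.54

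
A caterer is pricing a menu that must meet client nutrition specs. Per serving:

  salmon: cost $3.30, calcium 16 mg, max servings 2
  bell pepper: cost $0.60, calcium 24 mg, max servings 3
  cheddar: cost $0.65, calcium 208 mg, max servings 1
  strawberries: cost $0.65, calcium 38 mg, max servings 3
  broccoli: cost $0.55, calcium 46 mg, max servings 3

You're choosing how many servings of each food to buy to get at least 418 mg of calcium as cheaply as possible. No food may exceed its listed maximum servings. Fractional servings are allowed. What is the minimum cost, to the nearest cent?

Cost per mg of calcium: cheddar $0.0031, broccoli $0.0120, strawberries $0.0171, bell pepper $0.0250, salmon $0.2062.
Take 1 serving of cheddar: +208.0 mg calcium for $0.65 (total $0.65, still need 210.0 mg).
Take 3 servings of broccoli: +138.0 mg calcium for $1.65 (total $2.30, still need 72.0 mg).
Take 1.895 servings of strawberries: +72.0 mg calcium for $1.23 (total $3.53, still need 0.0 mg).
Greedy by cheapest-per-mg is optimal for a single linear constraint, so the minimum cost is $3.53.

$3.53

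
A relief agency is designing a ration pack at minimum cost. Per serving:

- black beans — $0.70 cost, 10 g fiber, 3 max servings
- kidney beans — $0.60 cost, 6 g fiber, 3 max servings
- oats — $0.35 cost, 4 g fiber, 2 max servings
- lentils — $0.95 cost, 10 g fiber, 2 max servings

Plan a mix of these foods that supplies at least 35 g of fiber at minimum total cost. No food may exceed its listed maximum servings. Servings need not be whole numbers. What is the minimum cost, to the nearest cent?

$2.54

Cost per g of fiber: black beans $0.0700, oats $0.0875, lentils $0.0950, kidney beans $0.1000.
Take 3 servings of black beans: +30.0 g fiber for $2.10 (total $2.10, still need 5.0 g).
Take 1.25 servings of oats: +5.0 g fiber for $0.44 (total $2.54, still need 0.0 g).
Greedy by cheapest-per-g is optimal for a single linear constraint, so the minimum cost is $2.54.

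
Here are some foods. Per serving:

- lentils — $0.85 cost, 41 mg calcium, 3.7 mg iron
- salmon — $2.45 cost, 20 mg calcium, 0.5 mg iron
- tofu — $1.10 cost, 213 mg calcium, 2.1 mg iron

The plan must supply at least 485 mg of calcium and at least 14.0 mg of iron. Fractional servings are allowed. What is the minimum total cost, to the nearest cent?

$4.29

Check every corner: each single food scaled to meet both minima, and each pair solved so both constraints bind.
lentils only: max(485/41, 14.0/3.7) = 11.83 servings → $10.05.
salmon only: max(485/20, 14.0/0.5) = 28 servings → $68.60.
tofu only: max(485/213, 14.0/2.1) = 6.667 servings → $7.33.
lentils + salmon with both tight: 0.7009 servings and 22.81 servings → $56.49.
lentils + tofu with both tight: 2.797 servings and 1.739 servings → $4.29.
salmon + tofu: the both-tight solution has a negative serving — not a feasible corner.
Cheapest feasible corner: $4.29.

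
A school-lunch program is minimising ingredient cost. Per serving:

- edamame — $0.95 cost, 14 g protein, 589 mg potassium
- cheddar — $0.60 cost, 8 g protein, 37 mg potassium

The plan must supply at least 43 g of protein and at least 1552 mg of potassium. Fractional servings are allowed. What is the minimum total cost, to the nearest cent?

Two binding constraints pin down two serving amounts, so the optimal mix uses at most two foods. The candidates are each food alone (scaled to the tighter of protein/potassium) and each pair with both constraints tight.
edamame only: max(43/14, 1552/589) = 3.071 servings → $2.92.
cheddar only: max(43/8, 1552/37) = 41.95 servings → $25.17.
edamame + cheddar with both tight: 2.581 servings and 0.8581 servings → $2.97.
So the least-cost plan costs $2.92.

$2.92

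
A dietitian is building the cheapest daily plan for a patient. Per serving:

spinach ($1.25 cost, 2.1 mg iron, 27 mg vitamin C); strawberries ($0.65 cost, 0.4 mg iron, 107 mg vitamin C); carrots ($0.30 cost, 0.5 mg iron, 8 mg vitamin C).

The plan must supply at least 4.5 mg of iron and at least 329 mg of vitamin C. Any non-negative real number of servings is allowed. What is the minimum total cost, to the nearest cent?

spinach only: max(4.5/2.1, 329/27) = 12.19 servings → $15.23.
strawberries only: max(4.5/0.4, 329/107) = 11.25 servings → $7.31.
carrots only: max(4.5/0.5, 329/8) = 41.12 servings → $12.34.
spinach + strawberries with both tight: 1.636 servings and 2.662 servings → $3.78.
spinach + carrots: intersection lies outside the first quadrant.
strawberries + carrots with both tight: 2.555 servings and 6.956 servings → $3.75.
The minimum over all feasible corners is $3.75.

$3.75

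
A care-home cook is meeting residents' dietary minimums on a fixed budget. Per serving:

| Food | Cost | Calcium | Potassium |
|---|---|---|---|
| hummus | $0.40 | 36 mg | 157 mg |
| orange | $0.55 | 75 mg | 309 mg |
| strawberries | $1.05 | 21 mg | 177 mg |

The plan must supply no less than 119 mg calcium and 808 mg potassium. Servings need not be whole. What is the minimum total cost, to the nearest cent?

Two binding constraints pin down two serving amounts, so the optimal mix uses at most two foods. The candidates are each food alone (scaled to the tighter of calcium/potassium) and each pair with both constraints tight.
hummus only: max(119/36, 808/157) = 5.146 servings → $2.06.
orange only: max(119/75, 808/309) = 2.615 servings → $1.44.
strawberries only: max(119/21, 808/177) = 5.667 servings → $5.95.
hummus + orange with both targets exact would need a negative amount; discard.
hummus + strawberries with both tight: 1.332 servings and 3.384 servings → $4.09.
orange + strawberries with both tight: 0.6034 servings and 3.511 servings → $4.02.
The minimum over all feasible corners is $1.44.

$1.44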